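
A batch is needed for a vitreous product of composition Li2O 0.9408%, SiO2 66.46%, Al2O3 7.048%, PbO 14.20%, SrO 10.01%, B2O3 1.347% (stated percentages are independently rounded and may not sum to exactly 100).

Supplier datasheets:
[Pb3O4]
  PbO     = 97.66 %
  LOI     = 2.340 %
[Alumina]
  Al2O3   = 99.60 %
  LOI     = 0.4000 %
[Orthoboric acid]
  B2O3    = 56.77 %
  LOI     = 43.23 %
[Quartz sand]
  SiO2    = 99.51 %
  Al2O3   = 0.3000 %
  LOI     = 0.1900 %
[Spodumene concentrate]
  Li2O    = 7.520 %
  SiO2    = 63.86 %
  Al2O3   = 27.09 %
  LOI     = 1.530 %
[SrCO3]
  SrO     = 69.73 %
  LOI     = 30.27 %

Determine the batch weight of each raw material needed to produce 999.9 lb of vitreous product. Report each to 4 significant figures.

All internal work carries exact precision through every step — in-progress results are printed (rounded to 4 significant figures) within the worked lines. Each reported result undergoes a single rounding — all derived quantities are carried in full float precision (yield, the totals, glass mass, six oxide percentages, LOI) from the batch weights per 999.9 lb of glass precisely as stated by problem or answer.
Oxide mass targets, per 999.9 lb vitreous product:
  Li2O: 0.9408% × 999.9 = 9.407 lb
  SiO2: 66.46% × 999.9 = 664.5 lb
  Al2O3: 7.048% × 999.9 = 70.47 lb
  PbO: 14.20% × 999.9 = 142.0 lb
  SrO: 10.01% × 999.9 = 100.1 lb
  B2O3: 1.347% × 999.9 = 13.47 lb
Sums-versus-targets review with the batch weights as given, against the basis in use (oxide sums agree with the targets exact up to rounding of places):
  Li2O: 125.1·0.07520 = 9.408 lb (target 9.407 lb)
  SiO2: 587.5·0.9951 + 125.1·0.6386 = 664.5 lb (target 664.5 lb)
  Al2O3: 34.96·0.9960 + 587.5·0.003000 + 125.1·0.2709 = 70.47 lb (target 70.47 lb)
  PbO: 145.4·0.9766 = 142.0 lb (target 142.0 lb)
  SrO: 143.5·0.6973 = 100.1 lb (target 100.1 lb)
  B2O3: 23.72·0.5677 = 13.47 lb (target 13.47 lb)
Consistency of the glass mass: total batch − LOI = 999.9 lb (the targets, summed, come to 1000 lb; versus the stated basis of 999.9 lb — rounding explains the deltas).
Batch grand total — Σ batch = 1060 lb; Σ batch·LOI gives LOI loss = 60.26 lb; yield, glass over the total, = 94.32%.

Batch per 999.9 lb vitreous product:
  Pb3O4: 145.4 lb
  Alumina: 34.96 lb
  Orthoboric acid: 23.72 lb
  Quartz sand: 587.5 lb
  Spodumene concentrate: 125.1 lb
  SrCO3: 143.5 lb
Total batch = 1060 lb; LOI loss = 60.26 lb; yield = 94.32%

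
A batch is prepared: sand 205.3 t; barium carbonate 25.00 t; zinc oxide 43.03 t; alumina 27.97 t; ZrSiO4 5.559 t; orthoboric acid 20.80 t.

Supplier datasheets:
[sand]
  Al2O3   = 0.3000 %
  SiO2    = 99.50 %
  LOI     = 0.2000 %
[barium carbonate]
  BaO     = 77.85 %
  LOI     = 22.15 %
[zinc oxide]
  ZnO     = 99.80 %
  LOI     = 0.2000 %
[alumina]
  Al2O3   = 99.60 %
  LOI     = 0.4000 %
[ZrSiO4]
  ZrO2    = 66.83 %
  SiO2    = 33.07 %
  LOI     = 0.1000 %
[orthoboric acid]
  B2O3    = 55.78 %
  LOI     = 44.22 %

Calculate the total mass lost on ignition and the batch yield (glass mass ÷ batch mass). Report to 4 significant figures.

Full float precision is held from first step to last. The intermediate values are printed, rounded to 4 significant digits, in the working; a single rounding yields each reported figure. The derived quantities are recomputed in full float precision (glass mass, LOI, totals, the six compositions, the yield) from the weighed amounts per 312.3 t of glass, as set out in the problem or answer text.
LOI of each material in turn:
  sand: 205.3 × 0.002000 = 0.4106 t
  barium carbonate: 25.00 × 0.2215 = 5.537 t
  zinc oxide: 43.03 × 0.002000 = 0.08606 t
  alumina: 27.97 × 0.004000 = 0.1119 t
  ZrSiO4: 5.559 × 0.001000 = 0.005559 t
  orthoboric acid: 20.80 × 0.4422 = 9.198 t
Total LOI = 15.35 t
Glass = batch − LOI = 327.7 − 15.35 = 312.3 t

LOI loss = 15.35 t; glass = 312.3 t; yield = 95.32%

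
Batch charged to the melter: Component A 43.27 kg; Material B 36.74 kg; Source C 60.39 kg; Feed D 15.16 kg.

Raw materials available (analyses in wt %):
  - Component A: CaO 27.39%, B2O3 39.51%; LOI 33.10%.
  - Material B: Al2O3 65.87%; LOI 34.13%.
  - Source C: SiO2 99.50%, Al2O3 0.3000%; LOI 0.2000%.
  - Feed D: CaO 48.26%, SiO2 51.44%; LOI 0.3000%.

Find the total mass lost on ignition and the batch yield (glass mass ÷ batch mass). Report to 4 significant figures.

LOI loss = 27.03 kg; glass = 128.5 kg; yield = 82.63%

Working values are shown rounded off to 4 significant figures in the working; the working math maintains full float precision from start to finish — every reported figure is rounded once only; the derived quantities are rebuilt in full float precision (the totals, LOI, glass mass, yield, the four compositions) from the batch weights at 128.5 kg of glass as set out in problem or answer.
LOI of each material in turn:
  Component A: 43.27 × 0.3310 = 14.32 kg
  Material B: 36.74 × 0.3413 = 12.54 kg
  Source C: 60.39 × 0.002000 = 0.1208 kg
  Feed D: 15.16 × 0.003000 = 0.04548 kg
Total LOI = 27.03 kg
Glass = batch − LOI = 155.6 − 27.03 = 128.5 kg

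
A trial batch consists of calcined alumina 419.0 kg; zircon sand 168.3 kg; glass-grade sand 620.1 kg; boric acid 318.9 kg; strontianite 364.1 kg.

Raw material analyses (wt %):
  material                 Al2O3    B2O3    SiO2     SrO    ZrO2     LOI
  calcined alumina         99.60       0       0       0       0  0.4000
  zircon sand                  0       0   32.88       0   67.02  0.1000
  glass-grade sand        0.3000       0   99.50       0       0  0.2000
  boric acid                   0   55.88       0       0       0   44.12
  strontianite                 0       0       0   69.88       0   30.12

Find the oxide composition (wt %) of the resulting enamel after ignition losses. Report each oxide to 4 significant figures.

Each numeric step keeps exact precision at every stage — working values are shown, with 4-significant-digit rounding, when written out — every reported figure undergoes a single rounding; the derived quantities are re-derived in full float precision (the totals, ignition loss, five oxide percentages, the yield, net glass mass) starting from the weights on 1637 kg of glass, precisely as stated by the problem or answer text.
Oxide-by-oxide delivered mass:
  Al2O3: 419.0·0.9960 + 620.1·0.003000 = 419.2 kg
  B2O3: 318.9·0.5588 = 178.2 kg
  SiO2: 168.3·0.3288 + 620.1·0.9950 = 672.3 kg
  SrO: 364.1·0.6988 = 254.4 kg
  ZrO2: 168.3·0.6702 = 112.8 kg
LOI: 419.0·0.004000 + 168.3·0.001000 + 620.1·0.002000 + 318.9·0.4412 + 364.1·0.3012 = 253.5 kg
The glass mass, total less LOI, = 1890 − 253.5 = 1637 kg (the oxide masses sum to this)
wt %: oxide over glass, times 100

Glass mass = 1637 kg (batch 1890 − LOI 253.5).
Composition: Al2O3 25.61%, B2O3 10.89%, SiO2 41.07%, SrO 15.54%, ZrO2 6.891%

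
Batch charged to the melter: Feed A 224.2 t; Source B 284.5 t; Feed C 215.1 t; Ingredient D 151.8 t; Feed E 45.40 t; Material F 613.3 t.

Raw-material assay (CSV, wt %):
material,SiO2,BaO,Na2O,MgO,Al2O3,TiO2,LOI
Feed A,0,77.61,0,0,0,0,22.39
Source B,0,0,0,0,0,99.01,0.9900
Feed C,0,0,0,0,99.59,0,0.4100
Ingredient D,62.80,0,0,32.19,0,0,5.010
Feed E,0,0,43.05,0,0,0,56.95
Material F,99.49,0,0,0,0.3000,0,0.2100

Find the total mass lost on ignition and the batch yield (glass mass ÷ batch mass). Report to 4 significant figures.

Mid-chain values are printed, with 4-significant-digit rounding, between the steps; the working math maintains full precision from first step to last — each reported number receives exactly one rounding. All derived quantities, including six oxide percentages, net glass mass, yield, ignition loss, the totals, are computed using the weight values for 1446 t of glass at full precision as they appear in the problem or the answer.
LOI of each material in turn:
  Feed A: 224.2 × 0.2239 = 50.20 t
  Source B: 284.5 × 0.009900 = 2.817 t
  Feed C: 215.1 × 0.004100 = 0.8819 t
  Ingredient D: 151.8 × 0.05010 = 7.605 t
  Feed E: 45.40 × 0.5695 = 25.86 t
  Material F: 613.3 × 0.002100 = 1.288 t
Total LOI = 88.65 t
Glass = batch − LOI = 1534 − 88.65 = 1446 t

LOI loss = 88.65 t; glass = 1446 t; yield = 94.22%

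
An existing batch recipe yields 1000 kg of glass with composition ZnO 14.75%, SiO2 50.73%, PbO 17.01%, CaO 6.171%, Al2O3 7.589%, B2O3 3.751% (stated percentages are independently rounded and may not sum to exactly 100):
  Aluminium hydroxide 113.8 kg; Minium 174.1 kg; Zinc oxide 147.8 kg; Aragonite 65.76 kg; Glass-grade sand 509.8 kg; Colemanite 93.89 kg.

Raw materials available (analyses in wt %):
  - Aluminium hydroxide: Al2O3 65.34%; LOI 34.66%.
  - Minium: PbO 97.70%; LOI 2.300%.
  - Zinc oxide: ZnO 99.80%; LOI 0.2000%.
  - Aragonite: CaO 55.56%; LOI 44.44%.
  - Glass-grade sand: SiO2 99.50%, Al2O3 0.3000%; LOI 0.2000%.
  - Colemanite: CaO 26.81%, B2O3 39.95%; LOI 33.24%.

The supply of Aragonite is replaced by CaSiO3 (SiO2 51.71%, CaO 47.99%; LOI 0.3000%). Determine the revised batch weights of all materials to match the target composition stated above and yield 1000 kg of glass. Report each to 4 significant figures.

Revised batch per 1000 kg glass:
  Aluminium hydroxide: 114.0 kg
  Minium: 174.1 kg
  Zinc oxide: 147.8 kg
  CaSiO3: 76.14 kg
  Glass-grade sand: 470.3 kg
  Colemanite: 93.89 kg
Total batch = 1076 kg; LOI loss = 76.19 kg

The whole derivation maintains full precision at each step; in-progress results are displayed, rounded to 4 significant figures, when written out — a single rounding produces each reported result — all derived quantities, which include the yield, ignition loss, glass mass, six oxide percentages, the totals, are re-derived at full precision, exactly as shown in problem or answer, using the weight values per 1000 kg of glass.
Per-oxide target masses for 1000 kg glass:
  ZnO: 14.75% × 1000 = 147.5 kg
  SiO2: 50.73% × 1000 = 507.3 kg
  PbO: 17.01% × 1000 = 170.1 kg
  CaO: 6.171% × 1000 = 61.71 kg
  Al2O3: 7.589% × 1000 = 75.89 kg
  B2O3: 3.751% × 1000 = 37.51 kg
A balance pass over the oxides, per the reported batch figures, against the basis in use (summed amounts equal target values modulo rounding of the values):
  ZnO: 147.8·0.9980 = 147.5 kg (target 147.5 kg)
  SiO2: 76.14·0.5171 + 470.3·0.9950 = 507.3 kg (target 507.3 kg)
  PbO: 174.1·0.9770 = 170.1 kg (target 170.1 kg)
  CaO: 76.14·0.4799 + 93.89·0.2681 = 61.71 kg (target 61.71 kg)
  Al2O3: 114.0·0.6534 + 470.3·0.003000 = 75.90 kg (target 75.89 kg)
  B2O3: 93.89·0.3995 = 37.51 kg (target 37.51 kg)
Auditing the glass mass value: whole batch net of LOI = 1000 kg (the Σ of target masses is 1000 kg; stated basis 1000 kg — rounding explains the deltas).
Adding the batch up: Σ batch = 1076 kg; LOI removed, Σ of batch·LOI: 76.19 kg; glass ÷ batch gives a yield of 92.92%.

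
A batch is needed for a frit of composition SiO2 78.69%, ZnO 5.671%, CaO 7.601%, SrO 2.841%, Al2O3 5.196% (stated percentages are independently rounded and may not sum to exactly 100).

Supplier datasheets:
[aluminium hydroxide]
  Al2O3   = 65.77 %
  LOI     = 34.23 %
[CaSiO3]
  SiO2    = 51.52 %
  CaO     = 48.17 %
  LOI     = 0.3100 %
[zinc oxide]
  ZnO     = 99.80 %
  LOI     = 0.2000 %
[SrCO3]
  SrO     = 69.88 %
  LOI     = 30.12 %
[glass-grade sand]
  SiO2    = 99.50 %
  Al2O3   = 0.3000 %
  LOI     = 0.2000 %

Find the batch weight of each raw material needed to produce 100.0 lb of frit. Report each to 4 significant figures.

Mid-chain values are printed (rounded to 4 significant digits) within the worked lines — all internal work holds full precision at each step. Exactly one rounding goes into each reported value. All derived quantities, including the five compositions, net glass mass, LOI, the yield, the totals, are re-derived from the batch weights on 100.0 lb of glass in full float precision as given in the question or the answer.
The oxide mass targets at 100.0 lb frit:
  SiO2: 78.69% × 100.0 = 78.69 lb
  ZnO: 5.671% × 100.0 = 5.671 lb
  CaO: 7.601% × 100.0 = 7.601 lb
  SrO: 2.841% × 100.0 = 2.841 lb
  Al2O3: 5.196% × 100.0 = 5.196 lb
Checking each oxide sum on the weights just shown, relative to the basis at hand (summed amounts equal target values modulo rounding of the values):
  SiO2: 15.78·0.5152 + 70.91·0.9950 = 78.69 lb (target 78.69 lb)
  ZnO: 5.682·0.9980 = 5.671 lb (target 5.671 lb)
  CaO: 15.78·0.4817 = 7.601 lb (target 7.601 lb)
  SrO: 4.066·0.6988 = 2.841 lb (target 2.841 lb)
  Al2O3: 7.577·0.6577 + 70.91·0.003000 = 5.196 lb (target 5.196 lb)
Glass-mass sanity pass: batch total minus LOI = 99.99 lb (per-oxide target masses sum to 100.0 lb; basis as stated: 100.0 lb — deltas are rounding alone).
Batch total: Σ batch = 104.0 lb; the LOI term Σ batch·LOI equals 4.020 lb; yield = glass ÷ total batch = 96.13%.

Batch per 100.0 lb frit:
  aluminium hydroxide: 7.577 lb
  CaSiO3: 15.78 lb
  zinc oxide: 5.682 lb
  SrCO3: 4.066 lb
  glass-grade sand: 70.91 lb
Total batch = 104.0 lb; LOI loss = 4.020 lb; yield = 96.13%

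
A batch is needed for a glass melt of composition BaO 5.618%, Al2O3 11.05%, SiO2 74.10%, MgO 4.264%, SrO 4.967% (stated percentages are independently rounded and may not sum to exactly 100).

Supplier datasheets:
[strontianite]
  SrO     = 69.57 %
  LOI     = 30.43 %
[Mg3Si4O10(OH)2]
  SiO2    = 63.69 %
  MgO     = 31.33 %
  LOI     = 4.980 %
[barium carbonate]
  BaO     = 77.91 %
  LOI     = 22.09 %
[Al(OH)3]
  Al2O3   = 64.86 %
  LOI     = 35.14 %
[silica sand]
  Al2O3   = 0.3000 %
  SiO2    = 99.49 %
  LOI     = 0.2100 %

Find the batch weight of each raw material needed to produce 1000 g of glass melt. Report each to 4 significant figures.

All internal work runs at full float precision from first step to last — the intermediate values are displayed rounded off to 4 significant digits as written. Each reported figure includes exactly one rounding; all derived quantities are re-derived using the weight values at 1000 g of glass in full precision (the five compositions, ignition loss, the totals, the yield, glass mass) exactly as printed in the problem or the answer.
Target masses of each oxide per 1000 g glass melt:
  BaO: 5.618% × 1000 = 56.18 g
  Al2O3: 11.05% × 1000 = 110.5 g
  SiO2: 74.10% × 1000 = 741.0 g
  MgO: 4.264% × 1000 = 42.64 g
  SrO: 4.967% × 1000 = 49.67 g
Oxide-by-oxide audit using the reported weights, at the basis given (each sum matches its target mass modulo rounding of the values):
  BaO: 72.11·0.7791 = 56.18 g (target 56.18 g)
  Al2O3: 167.3·0.6486 + 657.7·0.003000 = 110.5 g (target 110.5 g)
  SiO2: 136.1·0.6369 + 657.7·0.9949 = 741.0 g (target 741.0 g)
  MgO: 136.1·0.3133 = 42.64 g (target 42.64 g)
  SrO: 71.40·0.6957 = 49.67 g (target 49.67 g)
Glass-mass bookkeeping: batch Σ − ignition loss = 1000 g (summing oxide targets gives 1000 g; with the basis standing at 1000 g — gaps are rounding artifacts).
Total batch = Σ batch = 1105 g; LOI loss = Σ batch·LOI = 104.6 g; yield, glass over the total, = 90.53%.

Batch per 1000 g glass melt:
  strontianite: 71.40 g
  Mg3Si4O10(OH)2: 136.1 g
  barium carbonate: 72.11 g
  Al(OH)3: 167.3 g
  silica sand: 657.7 g
Total batch = 1105 g; LOI loss = 104.6 g; yield = 90.53%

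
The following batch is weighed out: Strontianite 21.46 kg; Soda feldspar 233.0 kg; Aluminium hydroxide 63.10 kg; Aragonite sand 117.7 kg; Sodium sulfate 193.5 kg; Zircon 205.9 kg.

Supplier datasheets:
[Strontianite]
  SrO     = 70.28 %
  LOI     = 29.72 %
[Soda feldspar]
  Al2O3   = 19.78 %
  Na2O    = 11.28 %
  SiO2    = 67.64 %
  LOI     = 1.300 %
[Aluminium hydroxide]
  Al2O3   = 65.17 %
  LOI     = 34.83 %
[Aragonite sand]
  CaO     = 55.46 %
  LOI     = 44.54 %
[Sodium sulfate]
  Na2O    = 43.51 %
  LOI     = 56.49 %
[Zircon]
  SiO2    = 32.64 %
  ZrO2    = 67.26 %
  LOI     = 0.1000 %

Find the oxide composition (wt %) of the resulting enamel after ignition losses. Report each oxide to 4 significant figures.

The working math holds full precision through every step. Working values appear rounded off to 4 significant figures across the worked steps; each reported value is rounded once only. Derived quantities, including the six compositions, totals, LOI, net glass mass, yield, are rebuilt from the weighed amounts on 641.3 kg of glass at full float precision, exactly as printed in the question or the answer.
Oxide masses out of the charge:
  Al2O3: 233.0·0.1978 + 63.10·0.6517 = 87.21 kg
  Na2O: 233.0·0.1128 + 193.5·0.4351 = 110.5 kg
  CaO: 117.7·0.5546 = 65.28 kg
  SiO2: 233.0·0.6764 + 205.9·0.3264 = 224.8 kg
  ZrO2: 205.9·0.6726 = 138.5 kg
  SrO: 21.46·0.7028 = 15.08 kg
LOI: 21.46·0.2972 + 233.0·0.01300 + 63.10·0.3483 + 117.7·0.4454 + 193.5·0.5649 + 205.9·0.001000 = 193.3 kg
Resulting glass, batch − LOI: 834.7 − 193.3 = 641.3 kg (= the summed oxide contributions)
each wt % is 100 × oxide ÷ glass

Glass mass = 641.3 kg (batch 834.7 − LOI 193.3).
Composition: Al2O3 13.60%, Na2O 17.23%, CaO 10.18%, SiO2 35.05%, ZrO2 21.59%, SrO 2.352%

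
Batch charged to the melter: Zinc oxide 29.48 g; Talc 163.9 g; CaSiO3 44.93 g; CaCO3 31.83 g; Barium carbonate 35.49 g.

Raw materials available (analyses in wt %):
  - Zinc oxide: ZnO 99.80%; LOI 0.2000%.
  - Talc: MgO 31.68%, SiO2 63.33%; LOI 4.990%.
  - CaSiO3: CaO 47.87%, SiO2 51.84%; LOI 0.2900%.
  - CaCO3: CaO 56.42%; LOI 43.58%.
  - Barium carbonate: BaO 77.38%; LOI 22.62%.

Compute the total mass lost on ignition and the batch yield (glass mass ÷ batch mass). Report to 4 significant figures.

Values along the way are shown, rounded to 4 significant figures, on the page. Each numeric step keeps exact precision through every step — a single rounding finalizes every reported number — the derived quantities, which include LOI, totals, the yield, five oxide percentages, net glass mass, are computed in full float precision, exactly as printed in problem or answer, using the weight values at 275.4 g of glass.
Each material's LOI contribution:
  Zinc oxide: 29.48 × 0.002000 = 0.05896 g
  Talc: 163.9 × 0.04990 = 8.179 g
  CaSiO3: 44.93 × 0.002900 = 0.1303 g
  CaCO3: 31.83 × 0.4358 = 13.87 g
  Barium carbonate: 35.49 × 0.2262 = 8.028 g
Total LOI = 30.27 g
Glass = batch − LOI = 305.6 − 30.27 = 275.4 g

LOI loss = 30.27 g; glass = 275.4 g; yield = 90.10%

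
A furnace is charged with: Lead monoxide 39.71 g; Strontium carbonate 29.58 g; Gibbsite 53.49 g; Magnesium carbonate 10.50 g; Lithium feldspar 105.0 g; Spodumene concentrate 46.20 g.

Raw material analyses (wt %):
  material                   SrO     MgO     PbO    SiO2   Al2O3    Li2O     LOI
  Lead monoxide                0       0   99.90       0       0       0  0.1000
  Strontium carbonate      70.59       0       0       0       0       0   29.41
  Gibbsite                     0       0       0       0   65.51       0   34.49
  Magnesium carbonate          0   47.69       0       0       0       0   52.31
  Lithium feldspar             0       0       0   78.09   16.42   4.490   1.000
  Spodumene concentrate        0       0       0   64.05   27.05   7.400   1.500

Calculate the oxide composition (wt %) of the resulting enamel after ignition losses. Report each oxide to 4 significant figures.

Values along the way are shown, with 4-significant-digit rounding, at each printed step. Each numeric step holds full float precision at all times — a single rounding completes every reported value. The derived quantities are recomputed starting from the weights for 250.1 g of glass at exact precision (the six compositions, the totals, the yield, glass mass, ignition loss) precisely as stated by the problem or answer text.
Oxide masses out of the charge:
  SrO: 29.58·0.7059 = 20.88 g
  MgO: 10.50·0.4769 = 5.007 g
  PbO: 39.71·0.9990 = 39.67 g
  SiO2: 105.0·0.7809 + 46.20·0.6405 = 111.6 g
  Al2O3: 53.49·0.6551 + 105.0·0.1642 + 46.20·0.2705 = 64.78 g
  Li2O: 105.0·0.04490 + 46.20·0.07400 = 8.133 g
LOI: 39.71·0.001000 + 29.58·0.2941 + 53.49·0.3449 + 10.50·0.5231 + 105.0·0.01000 + 46.20·0.01500 = 34.42 g
Net of LOI, the glass mass = 284.5 − 34.42 = 250.1 g (matching Σ of the oxides)
wt % = oxide mass / glass mass × 100

Glass mass = 250.1 g (batch 284.5 − LOI 34.42).
Composition: SrO 8.350%, MgO 2.003%, PbO 15.86%, SiO2 44.62%, Al2O3 25.91%, Li2O 3.253%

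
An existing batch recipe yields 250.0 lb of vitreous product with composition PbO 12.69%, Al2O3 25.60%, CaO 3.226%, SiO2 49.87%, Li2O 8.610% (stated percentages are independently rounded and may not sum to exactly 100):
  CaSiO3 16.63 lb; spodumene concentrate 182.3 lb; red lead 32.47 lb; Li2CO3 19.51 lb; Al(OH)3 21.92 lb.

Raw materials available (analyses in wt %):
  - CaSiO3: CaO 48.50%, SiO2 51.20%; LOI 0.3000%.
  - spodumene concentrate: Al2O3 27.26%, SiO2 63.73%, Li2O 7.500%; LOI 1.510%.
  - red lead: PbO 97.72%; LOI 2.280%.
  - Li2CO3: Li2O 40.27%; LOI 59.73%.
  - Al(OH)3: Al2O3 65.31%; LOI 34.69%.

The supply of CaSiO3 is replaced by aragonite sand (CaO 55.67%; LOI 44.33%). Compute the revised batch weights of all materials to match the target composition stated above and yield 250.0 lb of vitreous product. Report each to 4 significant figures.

Revised batch per 250.0 lb vitreous product:
  aragonite sand: 14.49 lb
  spodumene concentrate: 195.6 lb
  red lead: 32.47 lb
  Li2CO3: 17.02 lb
  Al(OH)3: 16.34 lb
Total batch = 275.9 lb; LOI loss = 25.95 lb

Mid-chain values are printed rounded off to 4 significant figures at each printed step. The working math runs at full float precision in all steps — exactly one rounding is applied to each reported number. Derived quantities (net glass mass, totals, the yield, LOI, five oxide percentages) are re-derived in full float precision starting from the weights on 250.0 lb of glass exactly as printed in problem or answer.
Oxide mass targets, per 250.0 lb vitreous product:
  PbO: 12.69% × 250.0 = 31.72 lb
  Al2O3: 25.60% × 250.0 = 64.00 lb
  CaO: 3.226% × 250.0 = 8.065 lb
  SiO2: 49.87% × 250.0 = 124.7 lb
  Li2O: 8.610% × 250.0 = 21.52 lb
Verifying the oxide balance working from each reported weight, versus the basis set out (summed amounts equal target values inside rounding margins):
  PbO: 32.47·0.9772 = 31.73 lb (target 31.72 lb)
  Al2O3: 195.6·0.2726 + 16.34·0.6531 = 63.99 lb (target 64.00 lb)
  CaO: 14.49·0.5567 = 8.067 lb (target 8.065 lb)
  SiO2: 195.6·0.6373 = 124.7 lb (target 124.7 lb)
  Li2O: 195.6·0.07500 + 17.02·0.4027 = 21.52 lb (target 21.52 lb)
Glass mass check: net batch after ignition = 250.0 lb (oxide target masses add up to 250.0 lb; basis as stated: 250.0 lb — any gap is answer rounding).
Summing the batch: Σ batch = 275.9 lb; LOI loss = Σ batch·LOI = 25.95 lb; yield: glass divided by total = 90.59%.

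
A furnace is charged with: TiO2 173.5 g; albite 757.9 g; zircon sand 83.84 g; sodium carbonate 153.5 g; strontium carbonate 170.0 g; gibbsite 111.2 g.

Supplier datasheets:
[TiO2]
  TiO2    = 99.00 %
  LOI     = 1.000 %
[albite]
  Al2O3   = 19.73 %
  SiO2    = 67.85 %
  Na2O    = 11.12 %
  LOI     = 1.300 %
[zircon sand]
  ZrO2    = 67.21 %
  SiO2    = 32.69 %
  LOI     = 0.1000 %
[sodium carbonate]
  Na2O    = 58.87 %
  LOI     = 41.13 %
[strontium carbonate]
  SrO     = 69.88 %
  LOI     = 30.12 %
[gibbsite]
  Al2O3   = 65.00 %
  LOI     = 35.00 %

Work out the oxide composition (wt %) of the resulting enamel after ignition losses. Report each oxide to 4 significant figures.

Glass mass = 1285 g (batch 1450 − LOI 164.9).
Composition: SrO 9.245%, ZrO2 4.385%, Al2O3 17.26%, SiO2 42.15%, TiO2 13.37%, Na2O 13.59%

Each numeric step keeps full precision at each step — the intermediate values are shown, rounded to four significant digits, alongside each step — every reported result receives exactly one rounding; derived quantities, including the six compositions, yield, totals, LOI, net glass mass, are recomputed starting from the weights per 1285 g of glass at full float precision exactly as printed in problem or answer.
Per-oxide mass from batch:
  SrO: 170.0·0.6988 = 118.8 g
  ZrO2: 83.84·0.6721 = 56.35 g
  Al2O3: 757.9·0.1973 + 111.2·0.6500 = 221.8 g
  SiO2: 757.9·0.6785 + 83.84·0.3269 = 541.6 g
  TiO2: 173.5·0.9900 = 171.8 g
  Na2O: 757.9·0.1112 + 153.5·0.5887 = 174.6 g
LOI: 173.5·0.01000 + 757.9·0.01300 + 83.84·0.001000 + 153.5·0.4113 + 170.0·0.3012 + 111.2·0.3500 = 164.9 g
batch − LOI leaves glass = 1450 − 164.9 = 1285 g (matching Σ of the oxides)
each wt % is 100 × oxide ÷ glass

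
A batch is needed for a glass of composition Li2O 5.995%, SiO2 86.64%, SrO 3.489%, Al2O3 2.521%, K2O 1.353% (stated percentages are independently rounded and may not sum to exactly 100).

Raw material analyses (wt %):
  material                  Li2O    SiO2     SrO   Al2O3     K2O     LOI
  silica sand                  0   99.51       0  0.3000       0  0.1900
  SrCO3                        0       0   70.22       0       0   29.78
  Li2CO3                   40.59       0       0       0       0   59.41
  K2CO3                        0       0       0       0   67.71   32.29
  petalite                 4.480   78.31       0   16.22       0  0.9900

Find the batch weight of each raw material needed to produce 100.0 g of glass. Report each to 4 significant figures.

The whole derivation keeps full float precision at all times. Intermediates are printed, with 4-significant-digit rounding, in the printout. Exactly one rounding goes into every reported value. The derived quantities are rebuilt from the weighed amounts at 100.0 g of glass at full float precision (glass mass, five oxide percentages, the totals, yield, ignition loss) exactly as printed in problem or answer.
Target masses of each oxide per 100.0 g glass:
  Li2O: 5.995% × 100.0 = 5.995 g
  SiO2: 86.64% × 100.0 = 86.64 g
  SrO: 3.489% × 100.0 = 3.489 g
  Al2O3: 2.521% × 100.0 = 2.521 g
  K2O: 1.353% × 100.0 = 1.353 g
A balance pass over the oxides, using the reported weights, per the basis as stated (sum by sum, the targets are met inside rounding margins):
  Li2O: 13.21·0.4059 + 14.14·0.04480 = 5.995 g (target 5.995 g)
  SiO2: 75.94·0.9951 + 14.14·0.7831 = 86.64 g (target 86.64 g)
  SrO: 4.969·0.7022 = 3.489 g (target 3.489 g)
  Al2O3: 75.94·0.003000 + 14.14·0.1622 = 2.521 g (target 2.521 g)
  K2O: 1.998·0.6771 = 1.353 g (target 1.353 g)
Glass-mass sanity pass: total batch − LOI = 100.0 g (the targets, summed, come to 100.0 g; with the basis standing at 100.0 g — a pure rounding effect).
Total batch = Σ batch = 110.3 g; ignition loss, Σ(batch × LOI) = 10.26 g; the yield ratio, glass ÷ batch: 90.70%.

Batch per 100.0 g glass:
  silica sand: 75.94 g
  SrCO3: 4.969 g
  Li2CO3: 13.21 g
  K2CO3: 1.998 g
  petalite: 14.14 g
Total batch = 110.3 g; LOI loss = 10.26 g; yield = 90.70%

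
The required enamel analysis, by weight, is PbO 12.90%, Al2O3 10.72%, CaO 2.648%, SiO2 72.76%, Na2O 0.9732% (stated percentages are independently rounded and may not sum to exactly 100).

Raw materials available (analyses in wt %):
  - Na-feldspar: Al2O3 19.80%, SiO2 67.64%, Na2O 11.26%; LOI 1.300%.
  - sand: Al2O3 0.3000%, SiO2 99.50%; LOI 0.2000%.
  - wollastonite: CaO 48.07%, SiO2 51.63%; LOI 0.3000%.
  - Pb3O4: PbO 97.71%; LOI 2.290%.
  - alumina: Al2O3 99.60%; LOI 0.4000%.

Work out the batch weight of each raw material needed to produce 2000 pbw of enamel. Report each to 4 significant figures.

Batch per 2000 pbw enamel:
  Na-feldspar: 172.9 pbw
  sand: 1288 pbw
  wollastonite: 110.2 pbw
  Pb3O4: 264.0 pbw
  alumina: 177.0 pbw
Total batch = 2012 pbw; LOI loss = 11.91 pbw; yield = 99.41%

Working values are shown, rounded to 4 significant digits, on the page — the working math keeps full precision in every operation; each reported value undergoes a single rounding; the derived quantities are computed starting from the weights per 2000 pbw of glass at full precision (LOI, the yield, net glass mass, the five compositions, the totals) exactly as shown in question or answer.
Oxide mass targets, per 2000 pbw enamel:
  PbO: 12.90% × 2000 = 258.0 pbw
  Al2O3: 10.72% × 2000 = 214.4 pbw
  CaO: 2.648% × 2000 = 52.96 pbw
  SiO2: 72.76% × 2000 = 1455 pbw
  Na2O: 0.9732% × 2000 = 19.46 pbw
Checking each oxide sum per the reported batch figures, per the basis as stated (each sum matches its target mass up to rounding of the answer):
  PbO: 264.0·0.9771 = 258.0 pbw (target 258.0 pbw)
  Al2O3: 172.9·0.1980 + 1288·0.003000 + 177.0·0.9960 = 214.4 pbw (target 214.4 pbw)
  CaO: 110.2·0.4807 = 52.97 pbw (target 52.96 pbw)
  SiO2: 172.9·0.6764 + 1288·0.9950 + 110.2·0.5163 = 1455 pbw (target 1455 pbw)
  Na2O: 172.9·0.1126 = 19.47 pbw (target 19.46 pbw)
Glass-mass bookkeeping: Σ batch − LOI loss = 2000 pbw (per-oxide target masses sum to 2000 pbw; stated basis 2000 pbw — differing by rounding only).
Whole-batch sum: Σ batch = 2012 pbw; ignition loss, Σ(batch × LOI) = 11.91 pbw; the yield ratio, glass ÷ batch: 99.41%.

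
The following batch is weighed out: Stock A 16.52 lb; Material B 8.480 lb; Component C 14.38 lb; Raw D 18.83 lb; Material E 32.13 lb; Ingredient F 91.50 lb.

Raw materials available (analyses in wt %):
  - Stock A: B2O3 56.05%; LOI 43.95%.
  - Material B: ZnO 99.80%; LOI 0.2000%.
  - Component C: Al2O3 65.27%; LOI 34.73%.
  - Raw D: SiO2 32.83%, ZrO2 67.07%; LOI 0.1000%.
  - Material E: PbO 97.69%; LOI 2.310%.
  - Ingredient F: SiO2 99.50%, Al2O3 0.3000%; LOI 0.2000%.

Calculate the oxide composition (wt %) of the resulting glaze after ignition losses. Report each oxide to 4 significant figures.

Glass mass = 168.6 lb (batch 181.8 − LOI 13.22).
Composition: B2O3 5.491%, ZnO 5.019%, PbO 18.61%, SiO2 57.66%, Al2O3 5.729%, ZrO2 7.490%

Working values are printed (rounded to 4 significant digits) on the page — all internal work runs at full precision throughout. Every reported figure takes exactly one rounding — the derived quantities, including the totals, yield, the six compositions, ignition loss, net glass mass, are rebuilt from the batch weights for 168.6 lb of glass in full precision, as quoted within the problem or the answer.
Oxide masses out of the charge:
  B2O3: 16.52·0.5605 = 9.259 lb
  ZnO: 8.480·0.9980 = 8.463 lb
  PbO: 32.13·0.9769 = 31.39 lb
  SiO2: 18.83·0.3283 + 91.50·0.9950 = 97.22 lb
  Al2O3: 14.38·0.6527 + 91.50·0.003000 = 9.660 lb
  ZrO2: 18.83·0.6707 = 12.63 lb
LOI: 16.52·0.4395 + 8.480·0.002000 + 14.38·0.3473 + 18.83·0.001000 + 32.13·0.02310 + 91.50·0.002000 = 13.22 lb
The glass mass, total less LOI, = 181.8 − 13.22 = 168.6 lb (= the summed oxide contributions)
wt %: oxide over glass, times 100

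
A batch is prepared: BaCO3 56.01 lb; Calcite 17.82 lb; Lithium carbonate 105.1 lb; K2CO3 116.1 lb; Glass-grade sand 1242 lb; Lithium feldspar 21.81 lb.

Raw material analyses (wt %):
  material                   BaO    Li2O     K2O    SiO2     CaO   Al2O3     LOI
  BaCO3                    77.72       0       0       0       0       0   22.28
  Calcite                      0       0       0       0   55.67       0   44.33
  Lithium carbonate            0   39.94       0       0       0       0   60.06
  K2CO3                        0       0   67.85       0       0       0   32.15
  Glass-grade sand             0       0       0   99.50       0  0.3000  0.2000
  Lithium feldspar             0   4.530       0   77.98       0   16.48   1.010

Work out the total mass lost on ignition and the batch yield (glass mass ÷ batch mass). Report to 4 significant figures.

All internal work keeps exact precision from first step to last; in-progress results are shown with 4-significant-digit rounding in the working — each reported result takes a single rounding; derived quantities (glass mass, ignition loss, six oxide percentages, yield, totals) are computed at full float precision starting from the weights per 1435 lb of glass, as written in either problem or answer.
Per-material ignition loss:
  BaCO3: 56.01 × 0.2228 = 12.48 lb
  Calcite: 17.82 × 0.4433 = 7.900 lb
  Lithium carbonate: 105.1 × 0.6006 = 63.12 lb
  K2CO3: 116.1 × 0.3215 = 37.33 lb
  Glass-grade sand: 1242 × 0.002000 = 2.484 lb
  Lithium feldspar: 21.81 × 0.01010 = 0.2203 lb
Total LOI = 123.5 lb
Glass = batch − LOI = 1559 − 123.5 = 1435 lb

LOI loss = 123.5 lb; glass = 1435 lb; yield = 92.08%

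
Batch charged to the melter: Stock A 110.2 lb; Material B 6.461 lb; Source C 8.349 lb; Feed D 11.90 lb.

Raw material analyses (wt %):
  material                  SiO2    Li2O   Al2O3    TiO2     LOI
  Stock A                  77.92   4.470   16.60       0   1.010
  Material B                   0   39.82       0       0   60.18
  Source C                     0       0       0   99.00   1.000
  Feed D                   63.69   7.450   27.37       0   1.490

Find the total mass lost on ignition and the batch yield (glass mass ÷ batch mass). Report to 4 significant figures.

Rounding to 4 significant digits governs every working value as shown; the whole derivation holds full float precision through the solve — each reported value carries a single rounding. Derived quantities are re-derived at full float precision (LOI, the four compositions, net glass mass, the totals, the yield) from the batch weights for 131.6 lb of glass exactly as printed in problem or answer.
Per-material ignition loss:
  Stock A: 110.2 × 0.01010 = 1.113 lb
  Material B: 6.461 × 0.6018 = 3.888 lb
  Source C: 8.349 × 0.01000 = 0.08349 lb
  Feed D: 11.90 × 0.01490 = 0.1773 lb
Total LOI = 5.262 lb
Glass = batch − LOI = 136.9 − 5.262 = 131.6 lb

LOI loss = 5.262 lb; glass = 131.6 lb; yield = 96.16%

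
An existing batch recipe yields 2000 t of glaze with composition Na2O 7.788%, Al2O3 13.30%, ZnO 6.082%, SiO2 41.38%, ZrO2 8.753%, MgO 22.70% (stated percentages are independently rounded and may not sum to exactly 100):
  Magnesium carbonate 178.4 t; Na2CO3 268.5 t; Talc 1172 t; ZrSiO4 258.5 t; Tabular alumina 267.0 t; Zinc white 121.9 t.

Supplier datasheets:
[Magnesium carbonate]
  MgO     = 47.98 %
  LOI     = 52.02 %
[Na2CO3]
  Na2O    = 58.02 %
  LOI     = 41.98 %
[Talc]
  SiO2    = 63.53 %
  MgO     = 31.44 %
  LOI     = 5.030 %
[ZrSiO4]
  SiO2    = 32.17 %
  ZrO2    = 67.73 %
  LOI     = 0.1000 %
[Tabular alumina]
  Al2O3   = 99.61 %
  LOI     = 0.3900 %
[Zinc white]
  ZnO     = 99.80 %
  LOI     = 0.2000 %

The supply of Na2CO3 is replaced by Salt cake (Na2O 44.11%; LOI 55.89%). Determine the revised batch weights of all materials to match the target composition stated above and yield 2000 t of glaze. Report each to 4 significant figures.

Each numeric step runs at exact precision at all times; rounding to four significant figures applies to every working value as displayed; each reported figure is rounded just once. Derived quantities (six oxide percentages, LOI, yield, glass mass, totals) are recomputed at full precision starting from the weights for 2000 t of glass exactly as shown in the question or the answer.
Target masses of each oxide per 2000 t glaze:
  Na2O: 7.788% × 2000 = 155.8 t
  Al2O3: 13.30% × 2000 = 266.0 t
  ZnO: 6.082% × 2000 = 121.6 t
  SiO2: 41.38% × 2000 = 827.6 t
  ZrO2: 8.753% × 2000 = 175.1 t
  MgO: 22.70% × 2000 = 454.0 t
Per-oxide balance check on the weights just shown, for the quoted basis mass (oxide sums agree with the targets exact up to rounding of places):
  Na2O: 353.1·0.4411 = 155.8 t (target 155.8 t)
  Al2O3: 267.0·0.9961 = 266.0 t (target 266.0 t)
  ZnO: 121.9·0.9980 = 121.7 t (target 121.6 t)
  SiO2: 1172·0.6353 + 258.5·0.3217 = 827.7 t (target 827.6 t)
  ZrO2: 258.5·0.6773 = 175.1 t (target 175.1 t)
  MgO: 178.4·0.4798 + 1172·0.3144 = 454.1 t (target 454.0 t)
Glass mass check: Σ batch − LOI loss = 2000 t (summing oxide targets gives 2000 t; with the basis standing at 2000 t — rounding explains the deltas).
Total batch = Σ batch = 2351 t; the LOI term Σ batch·LOI equals 350.6 t; yield, glass over the total, = 85.08%.

Revised batch per 2000 t glaze:
  Magnesium carbonate: 178.4 t
  Salt cake: 353.1 t
  Talc: 1172 t
  ZrSiO4: 258.5 t
  Tabular alumina: 267.0 t
  Zinc white: 121.9 t
Total batch = 2351 t; LOI loss = 350.6 t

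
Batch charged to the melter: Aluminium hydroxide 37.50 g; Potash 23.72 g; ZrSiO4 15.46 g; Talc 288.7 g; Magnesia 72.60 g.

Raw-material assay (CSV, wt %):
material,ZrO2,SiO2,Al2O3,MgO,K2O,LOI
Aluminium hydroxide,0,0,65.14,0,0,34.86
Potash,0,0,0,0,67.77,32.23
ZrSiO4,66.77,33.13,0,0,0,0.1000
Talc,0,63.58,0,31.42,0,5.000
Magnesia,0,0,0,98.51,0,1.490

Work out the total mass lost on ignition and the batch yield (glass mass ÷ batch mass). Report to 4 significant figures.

LOI loss = 36.25 g; glass = 401.7 g; yield = 91.72%

The intermediate values are shown, rounded to four significant figures, within the worked lines — each numeric step runs at full precision from start to finish. Each reported figure is rounded just once. The derived quantities, which include five oxide percentages, LOI, net glass mass, the yield, totals, are rebuilt at full float precision, exactly as printed in the question or the answer, using the weight values per 401.7 g of glass.
Ignition loss by material:
  Aluminium hydroxide: 37.50 × 0.3486 = 13.07 g
  Potash: 23.72 × 0.3223 = 7.645 g
  ZrSiO4: 15.46 × 0.001000 = 0.01546 g
  Talc: 288.7 × 0.05000 = 14.44 g
  Magnesia: 72.60 × 0.01490 = 1.082 g
Total LOI = 36.25 g
Glass = batch − LOI = 438.0 − 36.25 = 401.7 g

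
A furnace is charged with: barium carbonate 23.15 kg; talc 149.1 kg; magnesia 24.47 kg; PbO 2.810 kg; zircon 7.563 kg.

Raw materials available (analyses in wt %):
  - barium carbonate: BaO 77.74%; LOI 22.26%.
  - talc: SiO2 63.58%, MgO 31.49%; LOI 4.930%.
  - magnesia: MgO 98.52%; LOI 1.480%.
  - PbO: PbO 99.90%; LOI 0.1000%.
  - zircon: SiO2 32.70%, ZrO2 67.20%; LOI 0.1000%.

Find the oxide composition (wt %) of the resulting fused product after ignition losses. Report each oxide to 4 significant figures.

Glass mass = 194.2 kg (batch 207.1 − LOI 12.88).
Composition: BaO 9.266%, SiO2 50.08%, MgO 36.59%, PbO 1.445%, ZrO2 2.617%

Full precision is kept all the way through — intermediates are printed with 4-significant-digit rounding as written; a single rounding finalizes each reported figure. The derived quantities are computed from the weighed amounts per 194.2 kg of glass in exact precision (five oxide percentages, the totals, LOI, the yield, net glass mass) as they appear in question or answer.
Per-oxide mass from batch:
  BaO: 23.15·0.7774 = 18.00 kg
  SiO2: 149.1·0.6358 + 7.563·0.3270 = 97.27 kg
  MgO: 149.1·0.3149 + 24.47·0.9852 = 71.06 kg
  PbO: 2.810·0.9990 = 2.807 kg
  ZrO2: 7.563·0.6720 = 5.082 kg
LOI: 23.15·0.2226 + 149.1·0.04930 + 24.47·0.01480 + 2.810·0.001000 + 7.563·0.001000 = 12.88 kg
Glass mass = batch − LOI = 207.1 − 12.88 = 194.2 kg (equal to the oxide-mass sum)
each oxide over glass, ×100, is wt %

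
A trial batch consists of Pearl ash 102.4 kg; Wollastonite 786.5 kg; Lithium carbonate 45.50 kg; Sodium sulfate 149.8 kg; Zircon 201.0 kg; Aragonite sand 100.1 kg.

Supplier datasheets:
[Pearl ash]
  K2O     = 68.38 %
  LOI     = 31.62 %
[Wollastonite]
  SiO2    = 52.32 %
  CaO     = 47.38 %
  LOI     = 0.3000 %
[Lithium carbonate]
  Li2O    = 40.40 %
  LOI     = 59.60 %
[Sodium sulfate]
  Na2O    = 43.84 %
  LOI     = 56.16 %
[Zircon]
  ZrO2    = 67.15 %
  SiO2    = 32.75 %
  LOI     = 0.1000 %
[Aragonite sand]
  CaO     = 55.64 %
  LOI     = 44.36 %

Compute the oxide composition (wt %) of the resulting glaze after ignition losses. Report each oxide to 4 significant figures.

The working math holds full precision through every step. Intermediates are printed rounded to four significant digits on the page — a single rounding produces every reported figure. All derived quantities (six oxide percentages, LOI, yield, the totals, net glass mass) are carried using the weight values on 1195 kg of glass in exact precision as set out in the question or the answer.
Mass of each oxide from the mix:
  K2O: 102.4·0.6838 = 70.02 kg
  Li2O: 45.50·0.4040 = 18.38 kg
  ZrO2: 201.0·0.6715 = 135.0 kg
  SiO2: 786.5·0.5232 + 201.0·0.3275 = 477.3 kg
  CaO: 786.5·0.4738 + 100.1·0.5564 = 428.3 kg
  Na2O: 149.8·0.4384 = 65.67 kg
LOI: 102.4·0.3162 + 786.5·0.003000 + 45.50·0.5960 + 149.8·0.5616 + 201.0·0.001000 + 100.1·0.4436 = 190.6 kg
batch − LOI leaves glass = 1385 − 190.6 = 1195 kg (consistent with Σ oxide mass)
each wt % is 100 × oxide ÷ glass

Glass mass = 1195 kg (batch 1385 − LOI 190.6).
Composition: K2O 5.861%, Li2O 1.539%, ZrO2 11.30%, SiO2 39.95%, CaO 35.85%, Na2O 5.497%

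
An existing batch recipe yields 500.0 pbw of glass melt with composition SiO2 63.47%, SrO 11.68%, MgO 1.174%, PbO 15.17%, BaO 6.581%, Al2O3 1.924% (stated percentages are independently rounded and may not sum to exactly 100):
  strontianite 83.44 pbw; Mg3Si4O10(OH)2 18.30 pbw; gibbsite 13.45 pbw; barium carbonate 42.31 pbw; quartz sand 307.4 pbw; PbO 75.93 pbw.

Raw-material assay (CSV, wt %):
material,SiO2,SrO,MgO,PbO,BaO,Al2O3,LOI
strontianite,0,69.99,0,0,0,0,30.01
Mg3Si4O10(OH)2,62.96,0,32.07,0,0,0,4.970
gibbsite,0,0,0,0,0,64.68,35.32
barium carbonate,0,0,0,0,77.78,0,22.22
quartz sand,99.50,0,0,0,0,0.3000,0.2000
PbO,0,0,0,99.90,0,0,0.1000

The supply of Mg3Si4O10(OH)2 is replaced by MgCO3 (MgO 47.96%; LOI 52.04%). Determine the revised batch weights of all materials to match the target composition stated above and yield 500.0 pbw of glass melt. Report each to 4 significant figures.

All arithmetic runs at full precision at every stage; working values are displayed (rounded to four significant digits) across the worked steps. Every reported value is rounded a single time. The derived quantities (LOI, the six compositions, the yield, net glass mass, the totals) are computed from the weighed amounts for 500.0 pbw of glass in full float precision, as they appear in question or answer.
Per-oxide target masses for 500.0 pbw glass melt:
  SiO2: 63.47% × 500.0 = 317.4 pbw
  SrO: 11.68% × 500.0 = 58.40 pbw
  MgO: 1.174% × 500.0 = 5.870 pbw
  PbO: 15.17% × 500.0 = 75.85 pbw
  BaO: 6.581% × 500.0 = 32.90 pbw
  Al2O3: 1.924% × 500.0 = 9.620 pbw
Mass-balance tally per oxide with the batch weights as given, relative to the basis at hand (oxide sums agree with the targets given rounding of the digits):
  SiO2: 318.9·0.9950 = 317.3 pbw (target 317.4 pbw)
  SrO: 83.44·0.6999 = 58.40 pbw (target 58.40 pbw)
  MgO: 12.24·0.4796 = 5.870 pbw (target 5.870 pbw)
  PbO: 75.93·0.9990 = 75.85 pbw (target 75.85 pbw)
  BaO: 42.31·0.7778 = 32.91 pbw (target 32.90 pbw)
  Al2O3: 13.39·0.6468 + 318.9·0.003000 = 9.617 pbw (target 9.620 pbw)
Glass mass check: Σ batch − LOI loss = 500.0 pbw (summing oxide targets gives 500.0 pbw; basis as stated: 500.0 pbw — differing by rounding only).
Adding the batch up: Σ batch = 546.2 pbw; loss to ignition Σ batch·LOI = 46.25 pbw; yield, glass over the total, = 91.53%.

Revised batch per 500.0 pbw glass melt:
  strontianite: 83.44 pbw
  MgCO3: 12.24 pbw
  gibbsite: 13.39 pbw
  barium carbonate: 42.31 pbw
  quartz sand: 318.9 pbw
  PbO: 75.93 pbw
Total batch = 546.2 pbw; LOI loss = 46.25 pbw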